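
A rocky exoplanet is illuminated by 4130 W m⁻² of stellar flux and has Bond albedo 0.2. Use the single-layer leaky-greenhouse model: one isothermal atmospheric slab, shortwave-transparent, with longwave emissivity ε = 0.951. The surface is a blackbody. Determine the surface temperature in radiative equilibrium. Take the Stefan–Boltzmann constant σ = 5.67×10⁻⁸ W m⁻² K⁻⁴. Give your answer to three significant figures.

The planet radiates to space at T_e = [S(1−α)/(4σ)]^(1/4) = 347.4 K.
Surface balance with a leaky layer gives σT_s⁴ = σT_e⁴·2/(2−ε), so T_s = T_e·[2/(2−0.951)]^(1/4) = 408.2 K.

408 K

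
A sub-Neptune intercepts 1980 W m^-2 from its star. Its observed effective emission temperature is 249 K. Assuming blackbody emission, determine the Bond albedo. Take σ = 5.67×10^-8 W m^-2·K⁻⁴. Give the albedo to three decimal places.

0.560

Energy balance: S(1−α)/4 = σT⁴, so 1−α = 4σT⁴/S.
σT⁴ = 218.0 W m^-2, so 4σT⁴ = 871.8 W m^-2.
Hence α = 1 − 871.8/1980 = 0.5597.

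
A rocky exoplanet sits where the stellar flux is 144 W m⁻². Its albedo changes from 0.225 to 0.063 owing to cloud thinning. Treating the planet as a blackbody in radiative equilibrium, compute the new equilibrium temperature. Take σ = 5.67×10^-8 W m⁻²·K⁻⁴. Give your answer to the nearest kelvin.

156 K

T₂ = [S(1−α₂)/(4σ)]^(1/4) = [144.0·0.937/(4σ)]^(1/4) = 156.2 K.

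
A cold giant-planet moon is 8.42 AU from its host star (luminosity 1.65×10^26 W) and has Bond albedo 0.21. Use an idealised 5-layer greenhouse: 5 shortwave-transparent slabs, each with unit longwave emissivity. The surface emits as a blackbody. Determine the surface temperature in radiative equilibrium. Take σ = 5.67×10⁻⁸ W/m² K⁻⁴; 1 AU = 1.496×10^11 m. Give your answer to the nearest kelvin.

115 kelvin

d = 8.42 × 1.496×10^11 m = 1.260×10^12 m.
Spreading L over a sphere of radius d: S = 1.65×10^26/(4π·1.26×10^12²) = 8.275 W/m².
Top-of-atmosphere balance: σT_e⁴ = S(1−α)/4 = 1.634 W/m² → T_e = 73.27 K.
Layer-by-layer balance gives σT_s⁴ = (N+1)σT_e⁴, so T_s = 6^¼·73.27 = 114.7 K.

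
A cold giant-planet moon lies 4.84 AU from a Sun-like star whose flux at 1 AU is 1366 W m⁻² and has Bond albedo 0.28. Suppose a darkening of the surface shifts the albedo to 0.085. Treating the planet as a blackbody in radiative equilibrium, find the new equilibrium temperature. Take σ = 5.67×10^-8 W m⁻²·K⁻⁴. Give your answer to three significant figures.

Irradiance scales as 1/d², so S = 1366 W m⁻² × (1/4.84)² = 58.31 W m⁻².
T₂ = [S(1−α₂)/(4σ)]^(1/4) = [58.31·0.915/(4σ)]^(1/4) = 123.8 K.

124 K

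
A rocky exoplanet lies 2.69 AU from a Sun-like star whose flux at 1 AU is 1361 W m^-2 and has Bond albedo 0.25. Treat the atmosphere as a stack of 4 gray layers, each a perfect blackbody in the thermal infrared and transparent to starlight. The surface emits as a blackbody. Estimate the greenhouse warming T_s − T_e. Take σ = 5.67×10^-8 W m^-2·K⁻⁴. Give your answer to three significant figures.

Irradiance scales as 1/d², so S = 1361 W m^-2 × (1/2.69)² = 188.1 W m^-2.
The effective emission temperature is T_e = [S(1−α)/(4σ)]^¼ = 157.9 K.
T_s = (N+1)^(1/4)·T_e = 236.1 K.
So the greenhouse effect raises the surface by 236.1 − 157.9 = 78.23 K.

78.2 K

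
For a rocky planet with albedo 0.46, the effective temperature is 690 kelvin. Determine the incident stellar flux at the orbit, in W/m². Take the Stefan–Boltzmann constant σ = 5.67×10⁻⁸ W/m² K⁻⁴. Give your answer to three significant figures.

95200 W/m²

From S(1−α)/4 = σT⁴: S = 4σT⁴/(1−α).
The emitted flux is σT⁴ = 12850 W/m².
S = 4·12850/0.54 = 95200 W/m².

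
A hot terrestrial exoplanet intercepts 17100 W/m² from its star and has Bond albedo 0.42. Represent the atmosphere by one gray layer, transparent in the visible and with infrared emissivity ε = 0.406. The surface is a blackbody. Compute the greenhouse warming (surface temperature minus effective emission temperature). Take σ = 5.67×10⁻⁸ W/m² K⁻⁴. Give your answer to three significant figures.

26.7 K

Effective emission temperature (TOA balance): σT_e⁴ = S(1−α)/4 = 2480 W/m² → T_e = 457.3 K.
The surface balance (absorbed SW + ε·downward IR = σT_s⁴) with T_a⁴ = T_s⁴/2 reduces to T_s = T_e·[2/(2−ε)]^¼ = 484.0 K.
The atmosphere warms the surface by 26.69 K.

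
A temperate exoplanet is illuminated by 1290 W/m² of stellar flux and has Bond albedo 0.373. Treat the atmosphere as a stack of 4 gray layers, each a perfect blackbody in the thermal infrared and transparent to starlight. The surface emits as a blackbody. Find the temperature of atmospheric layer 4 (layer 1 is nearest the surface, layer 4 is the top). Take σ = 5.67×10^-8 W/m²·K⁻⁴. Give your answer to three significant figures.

244 K

OLR = S(1−α)/4 = 202.2 W/m²; the top layer radiates at T_e = 244.4 K.
The net upward flux σT_e⁴ is constant between every pair of levels, so T_k⁴ = (N+1−k)T_e⁴.
With k = 4: T_4 = (4+1−4)^¼·244.4 K = 244.4 K.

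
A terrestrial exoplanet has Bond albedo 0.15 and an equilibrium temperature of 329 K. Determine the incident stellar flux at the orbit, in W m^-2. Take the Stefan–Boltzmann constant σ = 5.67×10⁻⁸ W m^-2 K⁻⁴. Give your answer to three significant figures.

From S(1−α)/4 = σT⁴: S = 4σT⁴/(1−α).
The emitted flux is σT⁴ = 664.3 W m^-2.
S = 4·664.3/0.85 = 3126 W m^-2.

3130 W m^-2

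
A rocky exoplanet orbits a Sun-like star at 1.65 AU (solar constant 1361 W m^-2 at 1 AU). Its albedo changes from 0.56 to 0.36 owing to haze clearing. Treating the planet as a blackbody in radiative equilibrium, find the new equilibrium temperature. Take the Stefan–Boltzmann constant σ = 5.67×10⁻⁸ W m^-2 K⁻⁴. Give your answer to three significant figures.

194 K

Flux at the orbit: S = 1361/(1.65)² = 499.9 W m^-2.
New equilibrium: T₂ = [(1−0.36)·499.9/(4σ)]^(1/4) = 193.8 K.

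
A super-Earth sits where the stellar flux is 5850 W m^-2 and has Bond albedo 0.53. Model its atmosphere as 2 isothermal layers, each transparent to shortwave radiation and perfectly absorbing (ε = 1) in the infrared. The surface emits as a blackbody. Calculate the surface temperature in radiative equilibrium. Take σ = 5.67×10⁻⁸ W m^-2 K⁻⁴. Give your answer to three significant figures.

437 kelvin

Top-of-atmosphere balance: σT_e⁴ = S(1−α)/4 = 687.4 W m^-2 → T_e = 331.8 K.
With N = 2 opaque layers, T_s = (N+1)^(1/4)·T_e = 3^(1/4)·331.8 = 436.7 K.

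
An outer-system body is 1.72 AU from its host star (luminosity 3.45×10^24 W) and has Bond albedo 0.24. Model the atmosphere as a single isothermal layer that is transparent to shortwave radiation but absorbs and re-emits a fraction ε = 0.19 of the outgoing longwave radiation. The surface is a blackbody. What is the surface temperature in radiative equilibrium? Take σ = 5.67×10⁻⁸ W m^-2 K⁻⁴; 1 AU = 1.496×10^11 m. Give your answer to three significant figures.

62.6 K

d = 1.72 × 1.496×10^11 m = 2.573×10^11 m.
S = L/(4πd²) = 4.147 W m^-2.
Effective emission temperature (TOA balance): σT_e⁴ = S(1−α)/4 = 0.7878 W m^-2 → T_e = 61.05 K.
For a single slab of emissivity ε, T_s⁴ = 2T_e⁴/(2−ε); thus T_s = 61.05·(1.105)^(1/4) = 62.60 K.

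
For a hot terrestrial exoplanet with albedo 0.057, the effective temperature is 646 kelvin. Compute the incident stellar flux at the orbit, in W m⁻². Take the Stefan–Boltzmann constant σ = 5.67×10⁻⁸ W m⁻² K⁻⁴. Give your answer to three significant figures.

Invert the energy balance for S: S = 4σT⁴/(1−α).
σT⁴ = 5.67×10⁻⁸·(646)⁴ = 9874 W m⁻².
So S = 4×9874/(1−0.057) = 41890 W m⁻².

41900 W m⁻²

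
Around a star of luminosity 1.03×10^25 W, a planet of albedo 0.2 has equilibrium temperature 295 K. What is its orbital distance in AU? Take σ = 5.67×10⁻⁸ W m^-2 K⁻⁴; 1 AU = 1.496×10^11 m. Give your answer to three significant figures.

Required flux: S = 4σT⁴/(1−α) = 2147 W m^-2.
S = L/(4πd²) → d = √(L/4πS) = √(1.03×10^25/(4π·2147)) = 1.954×10^10 m = 0.1306 AU.

0.131 AU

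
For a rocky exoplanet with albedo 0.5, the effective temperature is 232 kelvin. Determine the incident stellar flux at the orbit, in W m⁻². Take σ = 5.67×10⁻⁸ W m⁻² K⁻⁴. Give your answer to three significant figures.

1310 W m⁻²

Invert the energy balance for S: S = 4σT⁴/(1−α).
The emitted flux is σT⁴ = 164.3 W m⁻².
So S = 4×164.3/(1−0.5) = 1314 W m⁻².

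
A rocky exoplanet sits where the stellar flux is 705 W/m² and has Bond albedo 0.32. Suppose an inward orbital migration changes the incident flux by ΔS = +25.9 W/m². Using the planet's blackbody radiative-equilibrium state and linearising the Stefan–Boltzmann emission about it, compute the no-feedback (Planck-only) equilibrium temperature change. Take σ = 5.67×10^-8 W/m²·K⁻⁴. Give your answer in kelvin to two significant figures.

2.0 K

Reference equilibrium: T_e = [S(1−α)/(4σ)]^(1/4) = 214.4 K.
ΔF = Δ[S(1−α)]/4 = (1−0.32)·+25.9/4 = 4.403 W/m².
Planck response: λ_P = 4σT_e³ = 4·5.67×10⁻⁸·(214.4)³ = 2.236 W/m²/K.
Hence the no-feedback warming is ΔF/(4σT_e³) = 1.97 K.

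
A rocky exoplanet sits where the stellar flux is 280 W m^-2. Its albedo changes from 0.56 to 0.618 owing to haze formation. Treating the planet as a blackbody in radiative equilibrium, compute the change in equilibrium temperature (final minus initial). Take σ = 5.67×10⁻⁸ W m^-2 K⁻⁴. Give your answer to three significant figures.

-5.30 K

With α = 0.56, T₁ = 152.7 K.
Final:   T₂ = [S(1−0.618)/(4σ)]^(1/4) = 147.4 K.
ΔT = T₂ − T₁ = -5.301 K.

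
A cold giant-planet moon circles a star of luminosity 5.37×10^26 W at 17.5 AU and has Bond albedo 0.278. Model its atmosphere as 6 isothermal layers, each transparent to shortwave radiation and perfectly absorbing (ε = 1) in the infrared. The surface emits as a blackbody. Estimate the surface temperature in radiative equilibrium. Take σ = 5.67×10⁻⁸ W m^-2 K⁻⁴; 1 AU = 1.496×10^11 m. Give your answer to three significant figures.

109 K

d = 17.5 × 1.496×10^11 m = 2.618×10^12 m.
Spreading L over a sphere of radius d: S = 5.37×10^26/(4π·2.62×10^12²) = 6.235 W m^-2.
OLR = S(1−α)/4 = 1.125 W m^-2; the top layer radiates at T_e = 66.75 K.
For an N-layer opaque stack, T_s⁴ = (N+1)T_e⁴, hence T_s = (7)^(1/4)×66.75 K = 108.6 K.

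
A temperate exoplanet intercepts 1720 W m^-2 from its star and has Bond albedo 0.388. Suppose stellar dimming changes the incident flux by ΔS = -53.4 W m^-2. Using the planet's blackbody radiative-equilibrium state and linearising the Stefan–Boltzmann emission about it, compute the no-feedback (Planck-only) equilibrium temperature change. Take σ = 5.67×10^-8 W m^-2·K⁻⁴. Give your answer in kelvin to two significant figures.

The baseline emission temperature is T_e = 261.0 K.
Only a fraction (1−α) is absorbed and it's spread over 4πR², so ΔF = (1−α)ΔS/4 = -8.170 W m^-2.
The Planck feedback parameter is 4σT_e³ = 4.033 W m^-2/K.
ΔT₀ = ΔF/λ_P = -8.170/4.033 = -2.03 K.

-2.0 K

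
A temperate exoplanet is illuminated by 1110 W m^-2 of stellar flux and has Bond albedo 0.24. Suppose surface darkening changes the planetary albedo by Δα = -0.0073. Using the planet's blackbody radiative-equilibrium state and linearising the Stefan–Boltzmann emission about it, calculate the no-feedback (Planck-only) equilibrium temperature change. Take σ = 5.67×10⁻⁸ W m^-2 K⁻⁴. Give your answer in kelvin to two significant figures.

0.59 K

Unperturbed T_e = [1110·(1−0.24)/(4σ)]^¼ = 247.0 K.
TOA radiative forcing: ΔF = −S·Δα/4 = −1110·(-0.0073)/4 = 2.026 W m^-2.
The Planck feedback parameter is 4σT_e³ = 3.416 W m^-2/K.
So ΔT₀ = 2.026/3.416 = 0.593 K.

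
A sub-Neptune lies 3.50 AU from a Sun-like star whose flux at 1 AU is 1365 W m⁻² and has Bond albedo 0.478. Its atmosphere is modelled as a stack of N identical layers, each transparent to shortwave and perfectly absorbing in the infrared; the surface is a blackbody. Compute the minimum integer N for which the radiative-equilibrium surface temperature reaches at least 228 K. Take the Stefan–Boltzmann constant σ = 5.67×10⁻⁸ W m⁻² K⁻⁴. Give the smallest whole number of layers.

By the inverse-square law, S = 1365/3.50² = 111.4 W m⁻².
Top-of-atmosphere balance: σT_e⁴ = S(1−α)/4 = 14.54 W m⁻² → T_e = 126.5 K.
Since T_s⁴ = (N+1)T_e⁴, we need N ≥ (T_s/T_e)⁴ − 1 = 9.537.
Rounding up, N = 10.

10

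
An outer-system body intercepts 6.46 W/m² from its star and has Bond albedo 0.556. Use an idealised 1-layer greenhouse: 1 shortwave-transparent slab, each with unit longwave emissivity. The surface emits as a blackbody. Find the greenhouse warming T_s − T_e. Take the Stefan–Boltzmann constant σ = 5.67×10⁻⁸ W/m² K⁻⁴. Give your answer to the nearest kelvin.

11 kelvin

OLR = S(1−α)/4 = 0.7171 W/m²; the top layer radiates at T_e = 59.63 K.
T_s = (N+1)^(1/4)·T_e = 70.92 K.
Warming: T_s − T_e = 11.28 K.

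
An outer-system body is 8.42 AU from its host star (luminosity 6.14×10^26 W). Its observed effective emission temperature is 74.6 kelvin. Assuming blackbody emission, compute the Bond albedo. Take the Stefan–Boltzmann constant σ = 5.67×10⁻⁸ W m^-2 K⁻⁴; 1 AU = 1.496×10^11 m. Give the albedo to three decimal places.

0.772

Orbital distance: d = 8.42 AU = 1.260×10^12 m.
Spreading L over a sphere of radius d: S = 6.14×10^26/(4π·1.26×10^12²) = 30.79 W m^-2.
From σT⁴ = S(1−α)/4 we invert for α: 1−α = 4σT⁴/S.
4σT⁴ = 4·5.67×10⁻⁸·(74.6)⁴ = 7.024 W m^-2.
1−α = 7.024/30.79 = 0.2281, so α = 0.7719.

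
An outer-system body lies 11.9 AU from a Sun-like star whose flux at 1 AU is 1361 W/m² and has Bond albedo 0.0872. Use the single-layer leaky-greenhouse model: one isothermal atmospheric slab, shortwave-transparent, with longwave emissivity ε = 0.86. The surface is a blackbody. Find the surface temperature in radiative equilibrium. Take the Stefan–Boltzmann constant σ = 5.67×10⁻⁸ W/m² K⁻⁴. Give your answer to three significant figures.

Flux at the orbit: S = 1361/(11.9)² = 9.611 W/m².
At the top of the atmosphere, σT_e⁴ = S(1−α)/4 = 2.193 W/m², giving T_e = 78.86 K.
For a single slab of emissivity ε, T_s⁴ = 2T_e⁴/(2−ε); thus T_s = 78.86·(1.754)^(1/4) = 90.76 K.

90.8 K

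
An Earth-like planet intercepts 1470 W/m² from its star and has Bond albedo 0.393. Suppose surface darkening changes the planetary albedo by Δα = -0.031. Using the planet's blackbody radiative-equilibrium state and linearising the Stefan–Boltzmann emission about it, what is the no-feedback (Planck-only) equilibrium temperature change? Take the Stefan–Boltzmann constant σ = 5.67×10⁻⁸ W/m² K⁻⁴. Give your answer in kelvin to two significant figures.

3.2 K

Unperturbed T_e = [1470·(1−0.393)/(4σ)]^¼ = 250.4 K.
TOA radiative forcing: ΔF = −S·Δα/4 = −1470·(-0.031)/4 = 11.39 W/m².
Planck response: λ_P = 4σT_e³ = 4·5.67×10⁻⁸·(250.4)³ = 3.563 W/m²/K.
Hence the no-feedback warming is ΔF/(4σT_e³) = 3.20 K.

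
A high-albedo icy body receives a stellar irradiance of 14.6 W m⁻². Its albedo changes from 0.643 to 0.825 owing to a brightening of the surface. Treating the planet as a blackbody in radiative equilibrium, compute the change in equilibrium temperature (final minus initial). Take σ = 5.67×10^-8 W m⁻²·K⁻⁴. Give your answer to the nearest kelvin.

Before: T₁ = [14.60·0.357/(4σ)]^(1/4) = 69.24 K.
Final:   T₂ = [S(1−0.825)/(4σ)]^(1/4) = 57.93 K.
ΔT = T₂ − T₁ = -11.30 K.

-11 K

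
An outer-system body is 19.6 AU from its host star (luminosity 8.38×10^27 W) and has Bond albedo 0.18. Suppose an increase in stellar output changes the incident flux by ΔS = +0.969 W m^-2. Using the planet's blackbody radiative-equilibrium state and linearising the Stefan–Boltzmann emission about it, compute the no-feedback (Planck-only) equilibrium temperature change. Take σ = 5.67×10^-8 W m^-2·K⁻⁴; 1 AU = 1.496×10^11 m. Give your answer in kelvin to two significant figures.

0.40 K

d = 19.6 × 1.496×10^11 m = 2.932×10^12 m.
S = L/(4πd²) = 77.56 W m^-2.
Unperturbed T_e = [77.56·(1−0.18)/(4σ)]^¼ = 129.4 K.
ΔF = Δ[S(1−α)]/4 = (1−0.18)·+0.969/4 = 0.1986 W m^-2.
Linearising σT⁴ gives d(σT⁴)/dT = 4σT_e³ = 0.4915 W m^-2 per K.
ΔT₀ = ΔF/λ_P = 0.1986/0.4915 = 0.404 K.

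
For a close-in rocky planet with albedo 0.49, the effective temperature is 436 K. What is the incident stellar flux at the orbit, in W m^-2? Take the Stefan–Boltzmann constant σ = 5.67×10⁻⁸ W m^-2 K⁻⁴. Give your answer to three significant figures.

Invert the energy balance for S: S = 4σT⁴/(1−α).
The emitted flux is σT⁴ = 2049 W m^-2.
So S = 4×2049/(1−0.49) = 16070 W m^-2.

16100 W m^-2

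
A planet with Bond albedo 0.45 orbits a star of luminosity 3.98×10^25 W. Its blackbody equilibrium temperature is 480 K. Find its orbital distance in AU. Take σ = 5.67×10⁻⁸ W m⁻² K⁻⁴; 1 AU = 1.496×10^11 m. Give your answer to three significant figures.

0.0804 AU

Energy balance gives S = 4σT⁴/(1−α) = 21890 W m⁻².
From L = 4πd²S, d = √(3.98×10^25/(4π·21890)) = 1.203×10^10 m = 0.08040 AU.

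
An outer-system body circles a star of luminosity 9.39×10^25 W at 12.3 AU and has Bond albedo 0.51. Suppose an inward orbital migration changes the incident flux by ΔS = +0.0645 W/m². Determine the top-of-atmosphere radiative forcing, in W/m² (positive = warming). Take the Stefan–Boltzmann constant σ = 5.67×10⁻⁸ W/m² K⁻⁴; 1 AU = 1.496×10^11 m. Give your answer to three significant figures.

Orbital distance: d = 12.3 AU = 1.840×10^12 m.
Spreading L over a sphere of radius d: S = 9.39×10^25/(4π·1.84×10^12²) = 2.207 W/m².
Only a fraction (1−α) is absorbed and it's spread over 4πR², so ΔF = (1−α)ΔS/4 = 0.007901 W/m².

0.00790 W/m²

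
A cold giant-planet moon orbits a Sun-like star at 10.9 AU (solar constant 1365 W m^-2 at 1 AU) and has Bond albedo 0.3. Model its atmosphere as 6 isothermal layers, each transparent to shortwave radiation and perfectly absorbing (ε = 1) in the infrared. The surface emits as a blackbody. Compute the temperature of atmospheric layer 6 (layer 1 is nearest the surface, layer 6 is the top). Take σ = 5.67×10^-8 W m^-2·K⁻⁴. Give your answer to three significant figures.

77.2 kelvin

Irradiance scales as 1/d², so S = 1365 W m^-2 × (1/10.9)² = 11.49 W m^-2.
Top-of-atmosphere balance: σT_e⁴ = S(1−α)/4 = 2.011 W m^-2 → T_e = 77.17 K.
In the N-layer model, layer k (counted from the surface) has T_k = (N+1−k)^(1/4)·T_e.
T_6 = (1)^(1/4)·77.17 = 77.17 K.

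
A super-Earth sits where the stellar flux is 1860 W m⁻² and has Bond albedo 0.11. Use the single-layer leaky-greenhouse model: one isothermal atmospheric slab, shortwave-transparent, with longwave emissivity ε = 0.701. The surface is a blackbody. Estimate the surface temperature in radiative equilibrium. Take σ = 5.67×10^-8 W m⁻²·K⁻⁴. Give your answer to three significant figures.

Effective emission temperature (TOA balance): σT_e⁴ = S(1−α)/4 = 413.9 W m⁻² → T_e = 292.3 K.
Surface balance with a leaky layer gives σT_s⁴ = σT_e⁴·2/(2−ε), so T_s = T_e·[2/(2−0.701)]^(1/4) = 325.6 K.

326 K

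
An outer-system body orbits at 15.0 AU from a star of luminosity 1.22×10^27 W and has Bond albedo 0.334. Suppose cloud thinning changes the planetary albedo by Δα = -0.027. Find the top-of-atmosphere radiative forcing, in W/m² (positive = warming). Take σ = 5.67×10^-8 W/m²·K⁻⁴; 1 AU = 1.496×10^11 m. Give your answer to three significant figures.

d = 15.0 × 1.496×10^11 m = 2.244×10^12 m.
S = L/(4πd²) = 19.28 W/m².
TOA radiative forcing: ΔF = −S·Δα/4 = −19.28·(-0.027)/4 = 0.1301 W/m².

0.130 W/m²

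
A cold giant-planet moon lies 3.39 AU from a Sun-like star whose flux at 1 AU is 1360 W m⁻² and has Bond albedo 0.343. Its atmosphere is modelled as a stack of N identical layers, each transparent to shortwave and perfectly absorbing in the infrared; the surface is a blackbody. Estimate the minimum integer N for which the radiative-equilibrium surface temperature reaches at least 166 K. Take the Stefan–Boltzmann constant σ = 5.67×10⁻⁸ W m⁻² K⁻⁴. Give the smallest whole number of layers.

Irradiance scales as 1/d², so S = 1360 W m⁻² × (1/3.39)² = 118.3 W m⁻².
OLR = S(1−α)/4 = 19.44 W m⁻²; the top layer radiates at T_e = 136.1 K.
Need (N+1)T_e⁴ ≥ T_s⁴, i.e. N+1 ≥ (166/136.1)⁴ = 2.215.
So N ≥ 1.215; the smallest integer is N = 2.

2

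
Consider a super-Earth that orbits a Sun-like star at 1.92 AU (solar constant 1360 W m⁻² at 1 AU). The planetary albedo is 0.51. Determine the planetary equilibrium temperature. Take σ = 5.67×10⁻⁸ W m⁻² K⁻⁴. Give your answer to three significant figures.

Irradiance scales as 1/d², so S = 1360 W m⁻² × (1/1.92)² = 368.9 W m⁻².
Averaging over the sphere, the absorbed flux is S(1−α)/4 = 45.19 W m⁻².
Set σT⁴ = 45.19 → T = (45.19/σ)^(1/4) = 168.0 K.

168 K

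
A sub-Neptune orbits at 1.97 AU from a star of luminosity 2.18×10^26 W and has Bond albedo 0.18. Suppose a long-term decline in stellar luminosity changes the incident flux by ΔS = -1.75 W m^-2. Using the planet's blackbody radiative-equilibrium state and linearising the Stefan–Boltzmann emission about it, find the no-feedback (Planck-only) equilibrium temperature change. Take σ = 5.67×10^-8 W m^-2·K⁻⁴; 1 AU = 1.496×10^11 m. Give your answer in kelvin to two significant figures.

Orbital distance: d = 1.97 AU = 2.947×10^11 m.
Flux at the orbit: S = L/(4πd²) = 2.18×10^26/(4π·(2.95×10^11)²) = 199.7 W m^-2.
The baseline emission temperature is T_e = 163.9 K.
ΔF = Δ[S(1−α)]/4 = (1−0.18)·-1.75/4 = -0.3588 W m^-2.
The Planck feedback parameter is 4σT_e³ = 0.9991 W m^-2/K.
ΔT₀ = ΔF/λ_P = -0.3588/0.9991 = -0.359 K.

-0.36 kelvin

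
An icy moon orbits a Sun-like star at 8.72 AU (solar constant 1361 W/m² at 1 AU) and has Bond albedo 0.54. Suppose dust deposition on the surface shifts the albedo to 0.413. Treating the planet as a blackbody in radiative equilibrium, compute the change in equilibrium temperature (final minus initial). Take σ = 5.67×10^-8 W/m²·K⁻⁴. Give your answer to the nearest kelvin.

5 K

Flux at the orbit: S = 1361/(8.72)² = 17.90 W/m².
Before: T₁ = [17.90·0.46/(4σ)]^(1/4) = 77.62 K.
Final:   T₂ = [S(1−0.413)/(4σ)]^(1/4) = 82.50 K.
ΔT = T₂ − T₁ = 4.878 K.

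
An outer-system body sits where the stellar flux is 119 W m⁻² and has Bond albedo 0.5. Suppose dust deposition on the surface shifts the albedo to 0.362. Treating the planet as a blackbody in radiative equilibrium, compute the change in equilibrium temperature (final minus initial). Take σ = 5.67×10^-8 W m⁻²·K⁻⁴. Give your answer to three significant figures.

8.00 K

Before: T₁ = [119.0·0.5/(4σ)]^(1/4) = 127.3 K.
With α = 0.362, T₂ = 135.3 K.
Change: 135.3 − 127.3 = 7.996 K.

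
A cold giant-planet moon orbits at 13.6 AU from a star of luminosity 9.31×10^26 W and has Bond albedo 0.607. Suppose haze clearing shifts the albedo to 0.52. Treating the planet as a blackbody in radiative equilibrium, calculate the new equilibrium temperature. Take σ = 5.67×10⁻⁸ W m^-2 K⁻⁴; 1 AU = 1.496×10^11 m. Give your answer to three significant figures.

78.5 K

Orbital distance: d = 13.6 AU = 2.035×10^12 m.
Flux at the orbit: S = L/(4πd²) = 9.31×10^26/(4π·(2.03×10^12)²) = 17.90 W m^-2.
New equilibrium: T₂ = [(1−0.52)·17.90/(4σ)]^(1/4) = 78.45 K.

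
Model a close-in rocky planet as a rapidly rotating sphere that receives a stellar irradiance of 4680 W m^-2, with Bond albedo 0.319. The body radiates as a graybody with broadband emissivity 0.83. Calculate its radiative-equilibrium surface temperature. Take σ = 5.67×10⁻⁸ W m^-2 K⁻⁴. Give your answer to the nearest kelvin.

Averaging over the sphere, the absorbed flux is S(1−α)/4 = 796.8 W m^-2.
Equating to εσT⁴ with ε = 0.83: T = (796.8/0.83σ)^(1/4) = 360.7 K.

361 K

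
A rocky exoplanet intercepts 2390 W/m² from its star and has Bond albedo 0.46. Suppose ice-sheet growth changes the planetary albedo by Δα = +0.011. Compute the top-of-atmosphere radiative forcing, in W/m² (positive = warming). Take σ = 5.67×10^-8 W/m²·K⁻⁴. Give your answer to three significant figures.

ΔF = −(S/4)Δα = −(2390/4)×(+0.011) = -6.572 W/m².

-6.57 W/m²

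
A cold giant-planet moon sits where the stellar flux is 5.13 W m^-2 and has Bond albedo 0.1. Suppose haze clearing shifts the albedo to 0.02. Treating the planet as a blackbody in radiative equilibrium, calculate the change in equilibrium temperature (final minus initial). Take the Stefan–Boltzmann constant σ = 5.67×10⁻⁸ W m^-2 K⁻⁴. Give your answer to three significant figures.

Before: T₁ = [5.130·0.9/(4σ)]^(1/4) = 67.17 K.
With α = 0.02, T₂ = 68.62 K.
ΔT = T₂ − T₁ = 1.445 K.

1.45 K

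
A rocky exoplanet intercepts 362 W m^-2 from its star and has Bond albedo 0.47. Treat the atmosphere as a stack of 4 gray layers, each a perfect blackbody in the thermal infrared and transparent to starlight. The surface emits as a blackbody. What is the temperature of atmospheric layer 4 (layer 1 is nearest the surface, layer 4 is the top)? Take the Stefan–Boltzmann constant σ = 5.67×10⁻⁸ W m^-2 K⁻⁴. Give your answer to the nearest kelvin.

Top-of-atmosphere balance: σT_e⁴ = S(1−α)/4 = 47.97 W m^-2 → T_e = 170.5 K.
The net upward flux σT_e⁴ is constant between every pair of levels, so T_k⁴ = (N+1−k)T_e⁴.
With k = 4: T_4 = (4+1−4)^¼·170.5 K = 170.5 K.

171 kelvin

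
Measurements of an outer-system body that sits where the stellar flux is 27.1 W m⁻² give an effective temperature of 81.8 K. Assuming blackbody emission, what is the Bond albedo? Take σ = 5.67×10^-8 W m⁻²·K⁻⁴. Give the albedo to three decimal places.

0.625

Energy balance: S(1−α)/4 = σT⁴, so 1−α = 4σT⁴/S.
σT⁴ = 2.539 W m⁻², so 4σT⁴ = 10.15 W m⁻².
1−α = 10.15/27.10 = 0.3747, so α = 0.6253.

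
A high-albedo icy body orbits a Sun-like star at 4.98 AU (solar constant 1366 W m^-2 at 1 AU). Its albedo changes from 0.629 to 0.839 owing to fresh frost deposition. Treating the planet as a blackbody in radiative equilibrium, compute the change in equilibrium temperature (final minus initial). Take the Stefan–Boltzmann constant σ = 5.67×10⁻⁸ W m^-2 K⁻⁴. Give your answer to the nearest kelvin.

By the inverse-square law, S = 1366/4.98² = 55.08 W m^-2.
Initial: T₁ = [S(1−0.629)/(4σ)]^(1/4) = 97.43 K.
After:  T₂ = [55.08·0.161/(4σ)]^(1/4) = 79.08 K.
Change: 79.08 − 97.43 = -18.35 K.

-18 K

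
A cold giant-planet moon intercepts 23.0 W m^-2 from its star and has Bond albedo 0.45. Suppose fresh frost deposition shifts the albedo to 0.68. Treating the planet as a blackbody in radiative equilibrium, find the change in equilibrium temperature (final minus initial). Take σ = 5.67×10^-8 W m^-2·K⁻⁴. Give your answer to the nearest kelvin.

-11 K

With α = 0.45, T₁ = 86.42 K.
Final:   T₂ = [S(1−0.68)/(4σ)]^(1/4) = 75.48 K.
ΔT = T₂ − T₁ = -10.94 K.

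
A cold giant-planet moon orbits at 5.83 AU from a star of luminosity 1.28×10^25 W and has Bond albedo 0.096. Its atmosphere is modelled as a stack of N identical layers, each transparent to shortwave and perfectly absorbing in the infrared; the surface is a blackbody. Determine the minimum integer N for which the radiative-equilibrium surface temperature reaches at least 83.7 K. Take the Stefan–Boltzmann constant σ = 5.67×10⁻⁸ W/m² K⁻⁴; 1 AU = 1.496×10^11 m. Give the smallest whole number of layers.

d = 5.83 × 1.496×10^11 m = 8.722×10^11 m.
Flux at the orbit: S = L/(4πd²) = 1.28×10^25/(4π·(8.72×10^11)²) = 1.339 W/m².
Top-of-atmosphere balance: σT_e⁴ = S(1−α)/4 = 0.3026 W/m² → T_e = 48.07 K.
T_s = (N+1)^(1/4)·T_e ≥ 83.7 K requires N+1 ≥ (T_s/T_e)⁴ = (83.7/48.07)⁴ = 9.196.
The minimum whole number is N = 9.

9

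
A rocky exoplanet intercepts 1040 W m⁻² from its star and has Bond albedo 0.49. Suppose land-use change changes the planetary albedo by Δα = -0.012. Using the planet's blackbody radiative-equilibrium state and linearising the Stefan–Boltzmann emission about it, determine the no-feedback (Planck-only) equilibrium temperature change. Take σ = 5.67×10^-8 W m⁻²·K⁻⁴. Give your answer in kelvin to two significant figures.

1.3 kelvin

Unperturbed T_e = [1040·(1−0.49)/(4σ)]^¼ = 219.9 K.
ΔF = −(S/4)Δα = −(1040/4)×(-0.012) = 3.120 W m⁻².
The Planck feedback parameter is 4σT_e³ = 2.412 W m⁻²/K.
So ΔT₀ = 3.120/2.412 = 1.29 K.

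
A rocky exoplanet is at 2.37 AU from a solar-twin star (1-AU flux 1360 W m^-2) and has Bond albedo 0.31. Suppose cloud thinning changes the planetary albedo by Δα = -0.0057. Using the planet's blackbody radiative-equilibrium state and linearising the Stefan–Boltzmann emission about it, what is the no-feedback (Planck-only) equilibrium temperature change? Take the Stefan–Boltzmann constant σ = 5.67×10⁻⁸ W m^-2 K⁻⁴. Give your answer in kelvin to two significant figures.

0.34 kelvin

Flux at the orbit: S = 1360/(2.37)² = 242.1 W m^-2.
Reference equilibrium: T_e = [S(1−α)/(4σ)]^(1/4) = 164.7 K.
The change in absorbed flux is Δ[S(1−α)/4] = −SΔα/4 = 0.3450 W m^-2.
Linearising σT⁴ gives d(σT⁴)/dT = 4σT_e³ = 1.014 W m^-2 per K.
Hence the no-feedback warming is ΔF/(4σT_e³) = 0.340 K.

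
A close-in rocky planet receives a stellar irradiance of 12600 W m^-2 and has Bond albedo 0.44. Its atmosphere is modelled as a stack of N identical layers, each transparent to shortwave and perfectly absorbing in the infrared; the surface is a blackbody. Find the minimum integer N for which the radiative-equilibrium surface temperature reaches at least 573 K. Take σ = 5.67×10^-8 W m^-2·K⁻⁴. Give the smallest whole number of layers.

3

Top-of-atmosphere balance: σT_e⁴ = S(1−α)/4 = 1764 W m^-2 → T_e = 420.0 K.
T_s = (N+1)^(1/4)·T_e ≥ 573 K requires N+1 ≥ (T_s/T_e)⁴ = (573/420.0)⁴ = 3.465.
The minimum whole number is N = 3.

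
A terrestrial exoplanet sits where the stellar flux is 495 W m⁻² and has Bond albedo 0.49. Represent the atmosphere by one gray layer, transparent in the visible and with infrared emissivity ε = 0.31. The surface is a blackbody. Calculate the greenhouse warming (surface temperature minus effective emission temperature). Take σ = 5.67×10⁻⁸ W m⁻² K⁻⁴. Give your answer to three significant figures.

At the top of the atmosphere, σT_e⁴ = S(1−α)/4 = 63.11 W m⁻², giving T_e = 182.7 K.
The surface balance (absorbed SW + ε·downward IR = σT_s⁴) with T_a⁴ = T_s⁴/2 reduces to T_s = T_e·[2/(2−ε)]^¼ = 190.5 K.
The atmosphere warms the surface by 7.855 K.

7.85 K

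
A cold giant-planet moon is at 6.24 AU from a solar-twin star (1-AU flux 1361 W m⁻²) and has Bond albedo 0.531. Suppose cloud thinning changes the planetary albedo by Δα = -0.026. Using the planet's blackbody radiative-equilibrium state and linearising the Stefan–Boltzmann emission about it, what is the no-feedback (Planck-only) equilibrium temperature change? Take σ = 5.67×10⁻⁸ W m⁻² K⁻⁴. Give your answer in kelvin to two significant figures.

By the inverse-square law, S = 1361/6.24² = 34.95 W m⁻².
The baseline emission temperature is T_e = 92.21 K.
The change in absorbed flux is Δ[S(1−α)/4] = −SΔα/4 = 0.2272 W m⁻².
Linearising σT⁴ gives d(σT⁴)/dT = 4σT_e³ = 0.1778 W m⁻² per K.
Hence the no-feedback warming is ΔF/(4σT_e³) = 1.28 K.

1.3 kelvin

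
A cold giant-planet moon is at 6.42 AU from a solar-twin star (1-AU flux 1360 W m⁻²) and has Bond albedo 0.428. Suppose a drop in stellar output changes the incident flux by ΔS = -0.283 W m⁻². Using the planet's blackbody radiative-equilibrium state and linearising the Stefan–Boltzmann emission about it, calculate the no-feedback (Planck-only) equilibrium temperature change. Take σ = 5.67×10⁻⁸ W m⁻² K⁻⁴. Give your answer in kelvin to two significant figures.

Irradiance scales as 1/d², so S = 1360 W m⁻² × (1/6.42)² = 33.00 W m⁻².
Reference equilibrium: T_e = [S(1−α)/(4σ)]^(1/4) = 95.51 K.
TOA radiative forcing: ΔF = (1−α)ΔS/4 = 0.572·(-0.283)/4 = -0.04047 W m⁻².
Planck response: λ_P = 4σT_e³ = 4·5.67×10⁻⁸·(95.51)³ = 0.1976 W m⁻²/K.
ΔT₀ = ΔF/λ_P = -0.04047/0.1976 = -0.205 K.

-0.20 K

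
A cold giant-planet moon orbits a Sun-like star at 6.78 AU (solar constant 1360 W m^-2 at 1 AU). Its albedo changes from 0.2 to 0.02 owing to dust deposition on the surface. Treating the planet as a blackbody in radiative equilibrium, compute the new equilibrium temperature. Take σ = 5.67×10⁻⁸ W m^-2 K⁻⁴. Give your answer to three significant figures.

106 K

Irradiance scales as 1/d², so S = 1360 W m^-2 × (1/6.78)² = 29.59 W m^-2.
New equilibrium: T₂ = [(1−0.02)·29.59/(4σ)]^(1/4) = 106.3 K.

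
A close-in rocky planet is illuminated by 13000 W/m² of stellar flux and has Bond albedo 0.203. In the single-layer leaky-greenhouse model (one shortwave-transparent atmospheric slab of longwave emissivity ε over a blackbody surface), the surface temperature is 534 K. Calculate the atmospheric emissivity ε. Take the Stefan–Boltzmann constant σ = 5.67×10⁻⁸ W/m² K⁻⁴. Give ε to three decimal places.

0.876

Effective temperature: T_e = [S(1−α)/(4σ)]^(1/4) = 462.3 K.
T_s⁴ = T_e⁴·2/(2−ε) → ε = 2 − 2(T_e/T_s)⁴ = 2 − 2·(462.3/534)⁴ = 0.8764.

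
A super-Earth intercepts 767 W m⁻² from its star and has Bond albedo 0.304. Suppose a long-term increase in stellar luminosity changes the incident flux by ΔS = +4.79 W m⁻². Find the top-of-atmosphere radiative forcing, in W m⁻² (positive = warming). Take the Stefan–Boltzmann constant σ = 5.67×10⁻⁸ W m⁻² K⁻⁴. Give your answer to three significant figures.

0.833 W m⁻²

ΔF = Δ[S(1−α)]/4 = (1−0.304)·+4.79/4 = 0.8335 W m⁻².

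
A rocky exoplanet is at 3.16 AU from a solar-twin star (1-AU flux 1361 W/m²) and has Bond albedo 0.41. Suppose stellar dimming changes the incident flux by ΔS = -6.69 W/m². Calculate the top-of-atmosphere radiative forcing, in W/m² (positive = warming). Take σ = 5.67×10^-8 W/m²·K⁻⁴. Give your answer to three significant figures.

-0.987 W/m²

By the inverse-square law, S = 1361/3.16² = 136.3 W/m².
Only a fraction (1−α) is absorbed and it's spread over 4πR², so ΔF = (1−α)ΔS/4 = -0.9868 W/m².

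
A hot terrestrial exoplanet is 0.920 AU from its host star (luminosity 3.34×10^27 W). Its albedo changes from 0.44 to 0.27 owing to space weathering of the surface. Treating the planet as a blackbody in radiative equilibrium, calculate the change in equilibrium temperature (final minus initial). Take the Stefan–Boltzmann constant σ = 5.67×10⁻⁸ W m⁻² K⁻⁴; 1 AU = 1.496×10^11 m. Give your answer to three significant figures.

d = 0.920 × 1.496×10^11 m = 1.376×10^11 m.
Spreading L over a sphere of radius d: S = 3.34×10^27/(4π·1.38×10^11²) = 14030 W m⁻².
Initial: T₁ = [S(1−0.44)/(4σ)]^(1/4) = 431.4 K.
Final:   T₂ = [S(1−0.27)/(4σ)]^(1/4) = 461.0 K.
ΔT = T₂ − T₁ = 29.56 K.

29.6 kelvin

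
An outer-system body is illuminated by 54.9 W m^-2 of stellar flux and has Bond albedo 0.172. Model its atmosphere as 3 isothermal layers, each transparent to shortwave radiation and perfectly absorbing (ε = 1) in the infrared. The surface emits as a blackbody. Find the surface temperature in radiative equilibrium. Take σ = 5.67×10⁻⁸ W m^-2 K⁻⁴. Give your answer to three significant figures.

The effective emission temperature is T_e = [S(1−α)/(4σ)]^¼ = 119.0 K.
For an N-layer opaque stack, T_s⁴ = (N+1)T_e⁴, hence T_s = (4)^(1/4)×119.0 K = 168.3 K.

168 K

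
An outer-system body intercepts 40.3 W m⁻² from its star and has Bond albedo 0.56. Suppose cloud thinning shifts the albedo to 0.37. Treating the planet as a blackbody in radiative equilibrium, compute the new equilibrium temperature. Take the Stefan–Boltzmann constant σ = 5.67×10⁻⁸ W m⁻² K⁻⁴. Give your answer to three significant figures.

With the new albedo, S(1−α₂)/4 = 6.347 W m⁻², so T₂ = 102.9 K.

103 K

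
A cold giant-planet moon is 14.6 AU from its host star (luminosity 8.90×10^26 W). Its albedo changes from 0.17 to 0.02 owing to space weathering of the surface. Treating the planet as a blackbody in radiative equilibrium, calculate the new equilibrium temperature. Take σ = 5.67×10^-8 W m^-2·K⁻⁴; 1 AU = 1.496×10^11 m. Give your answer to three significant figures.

89.5 K

d = 14.6 × 1.496×10^11 m = 2.184×10^12 m.
Flux at the orbit: S = L/(4πd²) = 8.90×10^26/(4π·(2.18×10^12)²) = 14.85 W m^-2.
T₂ = [S(1−α₂)/(4σ)]^(1/4) = [14.85·0.98/(4σ)]^(1/4) = 89.49 K.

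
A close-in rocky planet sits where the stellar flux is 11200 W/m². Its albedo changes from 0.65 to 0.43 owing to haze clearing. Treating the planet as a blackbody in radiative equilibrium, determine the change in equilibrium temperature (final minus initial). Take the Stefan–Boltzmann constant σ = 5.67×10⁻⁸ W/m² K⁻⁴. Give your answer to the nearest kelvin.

With α = 0.65, T₁ = 362.6 K.
Final:   T₂ = [S(1−0.43)/(4σ)]^(1/4) = 409.6 K.
Change: 409.6 − 362.6 = 47.02 K.

47 K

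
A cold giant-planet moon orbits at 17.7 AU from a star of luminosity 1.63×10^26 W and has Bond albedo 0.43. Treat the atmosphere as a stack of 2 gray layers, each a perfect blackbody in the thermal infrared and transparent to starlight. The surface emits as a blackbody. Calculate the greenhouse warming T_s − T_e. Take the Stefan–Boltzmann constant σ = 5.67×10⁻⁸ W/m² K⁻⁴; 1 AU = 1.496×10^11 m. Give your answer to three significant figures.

14.7 K

d = 17.7 × 1.496×10^11 m = 2.648×10^12 m.
Flux at the orbit: S = L/(4πd²) = 1.63×10^26/(4π·(2.65×10^12)²) = 1.850 W/m².
The effective emission temperature is T_e = [S(1−α)/(4σ)]^¼ = 46.44 K.
Surface: T_s = (3)^¼·T_e = 61.11 K.
So the greenhouse effect raises the surface by 61.11 − 46.44 = 14.68 K.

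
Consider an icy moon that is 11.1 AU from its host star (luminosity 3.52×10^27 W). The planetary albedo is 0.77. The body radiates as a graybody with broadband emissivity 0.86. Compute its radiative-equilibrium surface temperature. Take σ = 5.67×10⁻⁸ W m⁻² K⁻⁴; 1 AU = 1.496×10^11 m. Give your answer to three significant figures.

105 K

d = 11.1 × 1.496×10^11 m = 1.661×10^12 m.
Spreading L over a sphere of radius d: S = 3.52×10^27/(4π·1.66×10^12²) = 101.6 W m⁻².
Absorbed flux (global mean): S(1−α)/4 = 101.6·0.23/4 = 5.841 W m⁻².
Radiative balance εσT⁴ = 5.841 gives T = [5.841/(0.86·σ)]^(1/4) = 104.6 K.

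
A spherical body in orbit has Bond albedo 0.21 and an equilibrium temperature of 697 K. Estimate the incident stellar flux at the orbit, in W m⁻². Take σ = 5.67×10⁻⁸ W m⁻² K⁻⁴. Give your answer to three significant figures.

67800 W m⁻²

Invert the energy balance for S: S = 4σT⁴/(1−α).
The emitted flux is σT⁴ = 13380 W m⁻².
So S = 4×13380/(1−0.21) = 67760 W m⁻².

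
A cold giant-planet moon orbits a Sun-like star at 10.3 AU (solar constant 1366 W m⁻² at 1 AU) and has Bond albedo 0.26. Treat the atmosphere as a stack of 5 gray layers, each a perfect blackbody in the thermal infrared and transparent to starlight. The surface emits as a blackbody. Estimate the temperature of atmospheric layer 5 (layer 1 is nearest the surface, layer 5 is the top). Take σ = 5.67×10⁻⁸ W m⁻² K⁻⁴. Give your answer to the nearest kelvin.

Flux at the orbit: S = 1366/(10.3)² = 12.88 W m⁻².
The effective emission temperature is T_e = [S(1−α)/(4σ)]^¼ = 80.51 K.
The net upward flux σT_e⁴ is constant between every pair of levels, so T_k⁴ = (N+1−k)T_e⁴.
With k = 5: T_5 = (5+1−5)^¼·80.51 K = 80.51 K.

81 K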